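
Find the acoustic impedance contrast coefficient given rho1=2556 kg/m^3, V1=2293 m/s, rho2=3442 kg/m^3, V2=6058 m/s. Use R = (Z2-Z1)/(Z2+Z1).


Z1 = 2556 * 2293 = 5860908
Z2 = 3442 * 6058 = 20851636
R = (20851636 - 5860908) / (20851636 + 5860908) = 14990728 / 26712544 = 0.5612

0.5612


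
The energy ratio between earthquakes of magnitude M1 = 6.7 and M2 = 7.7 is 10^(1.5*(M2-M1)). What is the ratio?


M2 - M1 = 7.7 - 6.7 = 1.0
1.5 * 1.0 = 1.5
ratio = 10^1.5 = 31.62

31.62


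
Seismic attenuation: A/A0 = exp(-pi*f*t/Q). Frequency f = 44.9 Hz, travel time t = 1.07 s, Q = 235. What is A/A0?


pi*f*t/Q = pi*44.9*1.07/235 = 0.642262
A/A0 = exp(-0.642262) = 0.526101

0.526101


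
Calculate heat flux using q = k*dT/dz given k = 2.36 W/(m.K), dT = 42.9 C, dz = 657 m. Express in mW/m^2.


q = k * dT / dz * 1000
= 2.36 * 42.9 / 657 * 1000
= 0.1541 * 1000
= 154.1005 mW/m^2

154.1005


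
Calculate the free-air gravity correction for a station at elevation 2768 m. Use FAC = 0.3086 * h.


FAC = 0.3086 * h
= 0.3086 * 2768
= 854.2048 mGal

854.2048


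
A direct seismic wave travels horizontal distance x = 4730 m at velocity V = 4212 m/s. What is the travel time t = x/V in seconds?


t = x / V
= 4730 / 4212
= 1.123 s

1.123


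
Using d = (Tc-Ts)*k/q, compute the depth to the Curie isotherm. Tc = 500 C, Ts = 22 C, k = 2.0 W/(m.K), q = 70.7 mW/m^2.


T_Curie - T_surf = 500 - 22 = 478 C
Convert q to W/m^2: 70.7 mW/m^2 = 0.0707 W/m^2
d = 478 * 2.0 / 0.0707 = 13521.92 m

13521.92


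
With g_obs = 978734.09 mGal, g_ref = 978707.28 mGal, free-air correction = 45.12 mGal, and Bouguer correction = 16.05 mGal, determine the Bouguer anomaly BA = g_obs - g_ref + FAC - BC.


BA = g_obs - g_ref + FAC - BC
= 978734.09 - 978707.28 + 45.12 - 16.05
= 55.88 mGal

55.88


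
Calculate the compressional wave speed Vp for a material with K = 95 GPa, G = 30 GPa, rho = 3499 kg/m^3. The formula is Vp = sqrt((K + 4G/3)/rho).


First compute the effective modulus:
K + 4G/3 = 95e9 + 4*30e9/3 = 135000000000.0 Pa
Then divide by density:
135000000000.0 / 3499 = 38582452.1292 Pa/(kg/m^3)
Take the square root:
Vp = sqrt(38582452.1292) = 6211.48 m/s

6211.48


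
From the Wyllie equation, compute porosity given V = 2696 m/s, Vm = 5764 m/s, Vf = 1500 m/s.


1/V - 1/Vm = 1/2696 - 1/5764 = 0.00019743
1/Vf - 1/Vm = 1/1500 - 1/5764 = 0.00049318
phi = 0.00019743 / 0.00049318 = 0.4003

0.4003


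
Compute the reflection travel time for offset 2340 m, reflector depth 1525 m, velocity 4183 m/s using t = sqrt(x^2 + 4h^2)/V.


x^2 + 4h^2 = 2340^2 + 4*1525^2 = 5475600 + 9302500 = 14778100
sqrt(14778100) = 3844.2294
t = 3844.2294 / 4183 = 0.919 s

0.919


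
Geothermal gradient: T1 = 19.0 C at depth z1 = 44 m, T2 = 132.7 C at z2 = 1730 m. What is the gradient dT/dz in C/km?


dT = 132.7 - 19.0 = 113.7 C
dz = 1730 - 44 = 1686 m
gradient = dT/dz * 1000 = 113.7/1686 * 1000 = 67.4377 C/km

67.4377


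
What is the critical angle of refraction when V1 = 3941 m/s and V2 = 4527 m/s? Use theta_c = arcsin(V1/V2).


V1/V2 = 3941/4527 = 0.870554
theta_c = arcsin(0.870554) = 60.5231 degrees

60.5231


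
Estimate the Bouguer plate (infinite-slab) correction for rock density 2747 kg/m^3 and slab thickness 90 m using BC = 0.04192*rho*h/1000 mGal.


BC = 0.04192 * rho * h / 1000
= 0.04192 * 2747 * 90 / 1000
= 10.3639 mGal

10.3639


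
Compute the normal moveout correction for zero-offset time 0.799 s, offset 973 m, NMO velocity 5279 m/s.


x/Vnmo = 973/5279 = 0.184315
(x/Vnmo)^2 = 0.033972
t0^2 = 0.638401
sqrt(0.638401 + 0.033972) = 0.819984
dt = 0.819984 - 0.799 = 0.020984

0.020984


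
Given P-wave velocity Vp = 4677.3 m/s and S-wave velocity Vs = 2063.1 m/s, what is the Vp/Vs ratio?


Vp/Vs = 4677.3 / 2063.1
= 2.2671

2.2671


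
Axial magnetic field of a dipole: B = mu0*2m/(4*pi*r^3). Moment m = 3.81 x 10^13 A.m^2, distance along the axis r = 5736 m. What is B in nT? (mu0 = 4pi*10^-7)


m = 3.81 x 10^13 = 38100000000000 A.m^2
2m = 76200000000000 A.m^2
r^3 = 5736^3 = 188724128256
B = (4pi*10^-7) * 76200000000000 / (4*pi * 188724128256) * 1e9
= 95755744.081417 / 2371577339536.75 * 1e9
= 40376.3953 nT

40376.3953


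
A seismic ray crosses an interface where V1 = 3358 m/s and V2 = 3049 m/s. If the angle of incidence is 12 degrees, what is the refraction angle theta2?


sin(theta1) = sin(12 deg) = 0.207912
sin(theta2) = V2/V1 * sin(theta1) = 3049/3358 * 0.207912 = 0.18878
theta2 = arcsin(0.18878) = 10.8816 degrees

10.8816


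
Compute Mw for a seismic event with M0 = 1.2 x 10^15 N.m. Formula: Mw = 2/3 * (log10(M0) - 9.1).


log10(M0) = log10(1.2 x 10^15) = 15.0792
Mw = 2/3 * (15.0792 - 9.1)
= 2/3 * 5.9792
= 3.99

3.99


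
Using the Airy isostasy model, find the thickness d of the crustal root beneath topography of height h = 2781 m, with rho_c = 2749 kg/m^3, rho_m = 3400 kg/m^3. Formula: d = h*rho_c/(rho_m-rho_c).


rho_m - rho_c = 3400 - 2749 = 651
d = 2781 * 2749 / 651
= 7644969 / 651
= 11743.42 m

11743.42


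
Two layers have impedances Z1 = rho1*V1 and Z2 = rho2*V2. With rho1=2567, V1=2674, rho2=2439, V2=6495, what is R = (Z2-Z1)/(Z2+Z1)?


Z1 = 2567 * 2674 = 6864158
Z2 = 2439 * 6495 = 15841305
R = (15841305 - 6864158) / (15841305 + 6864158) = 8977147 / 22705463 = 0.3954

0.3954


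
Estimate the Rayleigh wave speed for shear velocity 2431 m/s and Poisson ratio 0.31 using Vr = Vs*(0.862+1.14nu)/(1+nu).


Numerator factor = 0.862 + 1.14*0.31 = 1.2154
Denominator = 1 + 0.31 = 1.31
Vr = 2431 * 1.2154 / 1.31 = 2255.45 m/s

2255.45


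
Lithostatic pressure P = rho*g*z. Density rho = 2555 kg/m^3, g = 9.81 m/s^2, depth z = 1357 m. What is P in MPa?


P = rho * g * z / 1e6
= 2555 * 9.81 * 1357 / 1e6
= 34012594.35 / 1e6
= 34.0126 MPa

34.0126


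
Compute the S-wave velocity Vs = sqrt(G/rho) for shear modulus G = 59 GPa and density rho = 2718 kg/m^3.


Convert G to Pa: G = 59e9 Pa
Compute G/rho = 59e9 / 2718 = 21707137.6012
Vs = sqrt(21707137.6012) = 4659.09 m/s

4659.09


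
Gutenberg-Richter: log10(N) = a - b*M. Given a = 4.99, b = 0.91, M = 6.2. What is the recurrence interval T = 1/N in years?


log10(N) = 4.99 - 0.91*6.2 = -0.652
N = 10^-0.652 = 0.222844
T = 1/N = 1/0.222844 = 4.4875 years

4.4875


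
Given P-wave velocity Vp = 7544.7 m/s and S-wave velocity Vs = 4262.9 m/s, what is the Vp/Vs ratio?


Vp/Vs = 7544.7 / 4262.9
= 1.7699

1.7699


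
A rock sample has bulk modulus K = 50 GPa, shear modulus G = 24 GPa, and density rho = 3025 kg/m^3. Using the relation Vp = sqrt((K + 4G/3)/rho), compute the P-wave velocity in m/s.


First compute the effective modulus:
K + 4G/3 = 50e9 + 4*24e9/3 = 82000000000.0 Pa
Then divide by density:
82000000000.0 / 3025 = 27107438.0165 Pa/(kg/m^3)
Take the square root:
Vp = sqrt(27107438.0165) = 5206.48 m/s

5206.48


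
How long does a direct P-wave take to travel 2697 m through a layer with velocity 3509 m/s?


t = x / V
= 2697 / 3509
= 0.7686 s

0.7686


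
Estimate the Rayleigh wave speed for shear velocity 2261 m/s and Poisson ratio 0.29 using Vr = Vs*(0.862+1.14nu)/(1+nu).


Numerator factor = 0.862 + 1.14*0.29 = 1.1926
Denominator = 1 + 0.29 = 1.29
Vr = 2261 * 1.1926 / 1.29 = 2090.29 m/s

2090.29


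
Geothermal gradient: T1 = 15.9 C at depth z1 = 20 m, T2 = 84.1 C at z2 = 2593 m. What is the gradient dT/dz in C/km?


dT = 84.1 - 15.9 = 68.2 C
dz = 2593 - 20 = 2573 m
gradient = dT/dz * 1000 = 68.2/2573 * 1000 = 26.506 C/km

26.506


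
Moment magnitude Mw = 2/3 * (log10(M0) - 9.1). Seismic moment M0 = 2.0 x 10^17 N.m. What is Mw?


log10(M0) = log10(2.0 x 10^17) = 17.301
Mw = 2/3 * (17.301 - 9.1)
= 2/3 * 8.201
= 5.47

5.47


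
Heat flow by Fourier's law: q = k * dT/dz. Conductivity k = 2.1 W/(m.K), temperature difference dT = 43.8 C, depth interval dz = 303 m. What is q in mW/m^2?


q = k * dT / dz * 1000
= 2.1 * 43.8 / 303 * 1000
= 0.303564 * 1000
= 303.5644 mW/m^2

303.5644


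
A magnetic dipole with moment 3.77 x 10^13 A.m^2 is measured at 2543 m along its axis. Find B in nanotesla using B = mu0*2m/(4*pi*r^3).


m = 3.77 x 10^13 = 37700000000000 A.m^2
2m = 75400000000000 A.m^2
r^3 = 2543^3 = 16445197007
B = (4pi*10^-7) * 75400000000000 / (4*pi * 16445197007) * 1e9
= 94750434.432268 / 206656440416.11 * 1e9
= 458492.5311 nT

458492.5311


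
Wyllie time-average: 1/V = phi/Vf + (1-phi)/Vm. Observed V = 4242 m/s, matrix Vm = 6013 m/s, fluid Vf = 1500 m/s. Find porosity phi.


1/V - 1/Vm = 1/4242 - 1/6013 = 6.943e-05
1/Vf - 1/Vm = 1/1500 - 1/6013 = 0.00050036
phi = 6.943e-05 / 0.00050036 = 0.1388

0.1388


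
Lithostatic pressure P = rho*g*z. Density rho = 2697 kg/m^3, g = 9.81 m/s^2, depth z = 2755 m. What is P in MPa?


P = rho * g * z / 1e6
= 2697 * 9.81 * 2755 / 1e6
= 72890605.35 / 1e6
= 72.8906 MPa

72.8906


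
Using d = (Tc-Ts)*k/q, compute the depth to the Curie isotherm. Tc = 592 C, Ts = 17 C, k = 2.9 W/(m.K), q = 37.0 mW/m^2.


T_Curie - T_surf = 592 - 17 = 575 C
Convert q to W/m^2: 37.0 mW/m^2 = 0.037 W/m^2
d = 575 * 2.9 / 0.037 = 45067.57 m

45067.57


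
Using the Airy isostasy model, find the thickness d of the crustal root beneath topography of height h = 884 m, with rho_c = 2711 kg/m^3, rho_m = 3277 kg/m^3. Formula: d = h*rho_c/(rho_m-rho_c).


rho_m - rho_c = 3277 - 2711 = 566
d = 884 * 2711 / 566
= 2396524 / 566
= 4234.14 m

4234.14


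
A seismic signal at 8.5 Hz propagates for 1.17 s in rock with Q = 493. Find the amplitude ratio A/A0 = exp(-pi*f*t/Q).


pi*f*t/Q = pi*8.5*1.17/493 = 0.063374
A/A0 = exp(-0.063374) = 0.938593

0.938593


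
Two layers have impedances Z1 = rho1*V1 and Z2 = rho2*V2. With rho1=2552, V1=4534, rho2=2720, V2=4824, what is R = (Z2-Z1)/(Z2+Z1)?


Z1 = 2552 * 4534 = 11570768
Z2 = 2720 * 4824 = 13121280
R = (13121280 - 11570768) / (13121280 + 11570768) = 1550512 / 24692048 = 0.0628

0.0628


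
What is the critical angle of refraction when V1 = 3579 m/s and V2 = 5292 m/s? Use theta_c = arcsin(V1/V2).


V1/V2 = 3579/5292 = 0.676304
theta_c = arcsin(0.676304) = 42.5555 degrees

42.5555


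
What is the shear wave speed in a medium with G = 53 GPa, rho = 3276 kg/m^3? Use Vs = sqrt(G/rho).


Convert G to Pa: G = 53e9 Pa
Compute G/rho = 53e9 / 3276 = 16178266.1783
Vs = sqrt(16178266.1783) = 4022.22 m/s

4022.22


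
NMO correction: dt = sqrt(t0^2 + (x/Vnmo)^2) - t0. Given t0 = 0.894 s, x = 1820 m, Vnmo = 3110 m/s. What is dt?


x/Vnmo = 1820/3110 = 0.585209
(x/Vnmo)^2 = 0.34247
t0^2 = 0.799236
sqrt(0.799236 + 0.34247) = 1.068506
dt = 1.068506 - 0.894 = 0.174506

0.174506


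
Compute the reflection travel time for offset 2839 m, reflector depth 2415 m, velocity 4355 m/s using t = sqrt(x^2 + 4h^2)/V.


x^2 + 4h^2 = 2839^2 + 4*2415^2 = 8059921 + 23328900 = 31388821
sqrt(31388821) = 5602.5727
t = 5602.5727 / 4355 = 1.2865 s

1.2865


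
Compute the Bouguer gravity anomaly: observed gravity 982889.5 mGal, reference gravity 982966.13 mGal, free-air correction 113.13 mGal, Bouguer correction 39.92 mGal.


BA = g_obs - g_ref + FAC - BC
= 982889.5 - 982966.13 + 113.13 - 39.92
= -3.42 mGal

-3.42


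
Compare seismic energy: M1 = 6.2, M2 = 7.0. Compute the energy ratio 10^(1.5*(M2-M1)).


M2 - M1 = 7.0 - 6.2 = 0.8
1.5 * 0.8 = 1.2
ratio = 10^1.2 = 15.85

15.85


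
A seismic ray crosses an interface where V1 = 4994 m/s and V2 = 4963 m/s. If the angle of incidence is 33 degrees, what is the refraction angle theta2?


sin(theta1) = sin(33 deg) = 0.544639
sin(theta2) = V2/V1 * sin(theta1) = 4963/4994 * 0.544639 = 0.541258
theta2 = arcsin(0.541258) = 32.7693 degrees

32.7693


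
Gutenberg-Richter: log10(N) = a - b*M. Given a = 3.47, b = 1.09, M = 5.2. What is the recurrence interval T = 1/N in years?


log10(N) = 3.47 - 1.09*5.2 = -2.198
N = 10^-2.198 = 0.006339
T = 1/N = 1/0.006339 = 157.7611 years

157.7611


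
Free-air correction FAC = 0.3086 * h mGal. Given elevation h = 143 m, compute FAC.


FAC = 0.3086 * h
= 0.3086 * 143
= 44.1298 mGal

44.1298


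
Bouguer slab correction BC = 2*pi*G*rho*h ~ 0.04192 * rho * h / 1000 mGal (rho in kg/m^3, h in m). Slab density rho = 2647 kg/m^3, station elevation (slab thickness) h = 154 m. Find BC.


BC = 0.04192 * rho * h / 1000
= 0.04192 * 2647 * 154 / 1000
= 17.0882 mGal

17.0882


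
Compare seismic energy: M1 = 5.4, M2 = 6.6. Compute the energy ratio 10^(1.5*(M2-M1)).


M2 - M1 = 6.6 - 5.4 = 1.2
1.5 * 1.2 = 1.8
ratio = 10^1.8 = 63.1

63.1


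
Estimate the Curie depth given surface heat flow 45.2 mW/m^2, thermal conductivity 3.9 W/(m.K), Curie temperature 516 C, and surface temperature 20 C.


T_Curie - T_surf = 516 - 20 = 496 C
Convert q to W/m^2: 45.2 mW/m^2 = 0.0452 W/m^2
d = 496 * 3.9 / 0.0452 = 42796.46 m

42796.46


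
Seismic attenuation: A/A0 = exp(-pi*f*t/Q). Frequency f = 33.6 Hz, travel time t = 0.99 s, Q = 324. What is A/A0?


pi*f*t/Q = pi*33.6*0.99/324 = 0.322537
A/A0 = exp(-0.322537) = 0.724309

0.724309


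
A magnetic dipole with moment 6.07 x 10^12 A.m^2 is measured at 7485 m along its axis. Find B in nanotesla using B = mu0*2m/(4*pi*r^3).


m = 6.07 x 10^12 = 6070000000000 A.m^2
2m = 12140000000000 A.m^2
r^3 = 7485^3 = 419348809125
B = (4pi*10^-7) * 12140000000000 / (4*pi * 419348809125) * 1e9
= 15255573.925832 / 5269692552154.91 * 1e9
= 2894.9647 nT

2894.9647


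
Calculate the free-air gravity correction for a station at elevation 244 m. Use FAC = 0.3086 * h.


FAC = 0.3086 * h
= 0.3086 * 244
= 75.2984 mGal

75.2984


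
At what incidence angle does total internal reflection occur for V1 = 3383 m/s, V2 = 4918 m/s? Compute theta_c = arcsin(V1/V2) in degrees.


V1/V2 = 3383/4918 = 0.687881
theta_c = arcsin(0.687881) = 43.4626 degrees

43.4626


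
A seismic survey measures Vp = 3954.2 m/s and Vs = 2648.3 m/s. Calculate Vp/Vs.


Vp/Vs = 3954.2 / 2648.3
= 1.4931

1.4931


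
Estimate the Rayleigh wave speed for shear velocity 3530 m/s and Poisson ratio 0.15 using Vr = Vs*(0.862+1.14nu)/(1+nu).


Numerator factor = 0.862 + 1.14*0.15 = 1.033
Denominator = 1 + 0.15 = 1.15
Vr = 3530 * 1.033 / 1.15 = 3170.86 m/s

3170.86


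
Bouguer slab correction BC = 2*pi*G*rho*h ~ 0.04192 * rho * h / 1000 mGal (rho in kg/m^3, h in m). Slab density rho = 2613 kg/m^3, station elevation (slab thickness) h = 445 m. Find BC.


BC = 0.04192 * rho * h / 1000
= 0.04192 * 2613 * 445 / 1000
= 48.7439 mGal

48.7439


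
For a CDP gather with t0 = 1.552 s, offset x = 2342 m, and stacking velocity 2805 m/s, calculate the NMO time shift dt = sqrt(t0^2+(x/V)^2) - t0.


x/Vnmo = 2342/2805 = 0.834938
(x/Vnmo)^2 = 0.697121
t0^2 = 2.408704
sqrt(2.408704 + 0.697121) = 1.762335
dt = 1.762335 - 1.552 = 0.210335

0.210335


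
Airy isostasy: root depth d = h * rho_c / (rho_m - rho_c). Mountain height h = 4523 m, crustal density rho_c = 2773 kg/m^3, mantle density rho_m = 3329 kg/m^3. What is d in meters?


rho_m - rho_c = 3329 - 2773 = 556
d = 4523 * 2773 / 556
= 12542279 / 556
= 22558.06 m

22558.06


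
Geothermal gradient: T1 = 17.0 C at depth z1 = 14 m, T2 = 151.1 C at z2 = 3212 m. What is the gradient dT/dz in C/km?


dT = 151.1 - 17.0 = 134.1 C
dz = 3212 - 14 = 3198 m
gradient = dT/dz * 1000 = 134.1/3198 * 1000 = 41.9325 C/km

41.9325


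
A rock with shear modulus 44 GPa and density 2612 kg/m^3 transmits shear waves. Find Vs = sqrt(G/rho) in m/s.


Convert G to Pa: G = 44e9 Pa
Compute G/rho = 44e9 / 2612 = 16845329.2496
Vs = sqrt(16845329.2496) = 4104.31 m/s

4104.31


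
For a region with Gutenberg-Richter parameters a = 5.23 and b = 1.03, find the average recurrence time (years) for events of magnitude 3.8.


log10(N) = 5.23 - 1.03*3.8 = 1.316
N = 10^1.316 = 20.701413
T = 1/N = 1/20.701413 = 0.0483 years

0.0483


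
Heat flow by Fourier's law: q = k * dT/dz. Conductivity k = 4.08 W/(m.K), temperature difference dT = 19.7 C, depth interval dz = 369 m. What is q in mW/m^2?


q = k * dT / dz * 1000
= 4.08 * 19.7 / 369 * 1000
= 0.217821 * 1000
= 217.8211 mW/m^2

217.8211


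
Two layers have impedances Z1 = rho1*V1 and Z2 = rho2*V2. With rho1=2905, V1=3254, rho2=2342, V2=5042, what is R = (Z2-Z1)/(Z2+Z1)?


Z1 = 2905 * 3254 = 9452870
Z2 = 2342 * 5042 = 11808364
R = (11808364 - 9452870) / (11808364 + 9452870) = 2355494 / 21261234 = 0.1108

0.1108


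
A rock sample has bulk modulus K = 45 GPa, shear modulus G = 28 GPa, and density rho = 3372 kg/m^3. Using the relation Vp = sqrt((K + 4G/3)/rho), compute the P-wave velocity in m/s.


First compute the effective modulus:
K + 4G/3 = 45e9 + 4*28e9/3 = 82333333333.33 Pa
Then divide by density:
82333333333.33 / 3372 = 24416765.52 Pa/(kg/m^3)
Take the square root:
Vp = sqrt(24416765.52) = 4941.33 m/s

4941.33


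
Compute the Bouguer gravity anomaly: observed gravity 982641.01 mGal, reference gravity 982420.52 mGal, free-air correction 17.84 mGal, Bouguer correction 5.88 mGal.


BA = g_obs - g_ref + FAC - BC
= 982641.01 - 982420.52 + 17.84 - 5.88
= 232.45 mGal

232.45


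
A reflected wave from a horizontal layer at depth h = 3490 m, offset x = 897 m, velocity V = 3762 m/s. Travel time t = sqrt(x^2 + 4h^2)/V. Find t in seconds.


x^2 + 4h^2 = 897^2 + 4*3490^2 = 804609 + 48720400 = 49525009
sqrt(49525009) = 7037.4007
t = 7037.4007 / 3762 = 1.8707 s

1.8707


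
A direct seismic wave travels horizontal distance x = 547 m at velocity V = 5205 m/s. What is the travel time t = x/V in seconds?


t = x / V
= 547 / 5205
= 0.1051 s

0.1051


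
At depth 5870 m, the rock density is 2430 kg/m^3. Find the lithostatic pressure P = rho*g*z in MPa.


P = rho * g * z / 1e6
= 2430 * 9.81 * 5870 / 1e6
= 139930821.0 / 1e6
= 139.9308 MPa

139.9308


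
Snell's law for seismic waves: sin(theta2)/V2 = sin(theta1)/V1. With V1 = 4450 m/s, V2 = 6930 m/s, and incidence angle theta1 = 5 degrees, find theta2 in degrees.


sin(theta1) = sin(5 deg) = 0.087156
sin(theta2) = V2/V1 * sin(theta1) = 6930/4450 * 0.087156 = 0.135728
theta2 = arcsin(0.135728) = 7.8007 degrees

7.8007


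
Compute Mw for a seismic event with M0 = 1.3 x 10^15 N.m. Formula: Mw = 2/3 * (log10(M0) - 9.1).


log10(M0) = log10(1.3 x 10^15) = 15.1139
Mw = 2/3 * (15.1139 - 9.1)
= 2/3 * 6.0139
= 4.01

4.01


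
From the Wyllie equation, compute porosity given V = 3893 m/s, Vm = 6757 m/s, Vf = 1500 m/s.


1/V - 1/Vm = 1/3893 - 1/6757 = 0.00010888
1/Vf - 1/Vm = 1/1500 - 1/6757 = 0.00051867
phi = 0.00010888 / 0.00051867 = 0.2099

0.2099


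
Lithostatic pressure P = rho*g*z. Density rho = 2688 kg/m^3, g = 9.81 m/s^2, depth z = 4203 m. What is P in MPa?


P = rho * g * z / 1e6
= 2688 * 9.81 * 4203 / 1e6
= 110830083.84 / 1e6
= 110.8301 MPa

110.8301


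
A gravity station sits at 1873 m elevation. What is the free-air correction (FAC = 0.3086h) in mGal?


FAC = 0.3086 * h
= 0.3086 * 1873
= 578.0078 mGal

578.0078


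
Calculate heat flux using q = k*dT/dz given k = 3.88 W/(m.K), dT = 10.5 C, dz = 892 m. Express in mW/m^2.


q = k * dT / dz * 1000
= 3.88 * 10.5 / 892 * 1000
= 0.045673 * 1000
= 45.6726 mW/m^2

45.6726


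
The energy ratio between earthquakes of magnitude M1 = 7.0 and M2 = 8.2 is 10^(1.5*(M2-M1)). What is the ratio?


M2 - M1 = 8.2 - 7.0 = 1.2
1.5 * 1.2 = 1.8
ratio = 10^1.8 = 63.1

63.1


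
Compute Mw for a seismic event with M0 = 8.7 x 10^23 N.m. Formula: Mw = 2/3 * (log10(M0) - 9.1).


log10(M0) = log10(8.7 x 10^23) = 23.9395
Mw = 2/3 * (23.9395 - 9.1)
= 2/3 * 14.8395
= 9.89

9.89


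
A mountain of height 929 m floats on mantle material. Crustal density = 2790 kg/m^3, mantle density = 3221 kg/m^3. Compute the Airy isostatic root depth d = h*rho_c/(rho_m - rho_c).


rho_m - rho_c = 3221 - 2790 = 431
d = 929 * 2790 / 431
= 2591910 / 431
= 6013.71 m

6013.71


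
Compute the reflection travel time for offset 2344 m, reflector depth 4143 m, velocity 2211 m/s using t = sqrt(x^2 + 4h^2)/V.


x^2 + 4h^2 = 2344^2 + 4*4143^2 = 5494336 + 68657796 = 74152132
sqrt(74152132) = 8611.1632
t = 8611.1632 / 2211 = 3.8947 s

3.8947


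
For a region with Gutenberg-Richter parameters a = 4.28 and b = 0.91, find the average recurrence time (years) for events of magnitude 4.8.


log10(N) = 4.28 - 0.91*4.8 = -0.088
N = 10^-0.088 = 0.816582
T = 1/N = 1/0.816582 = 1.2246 years

1.2246


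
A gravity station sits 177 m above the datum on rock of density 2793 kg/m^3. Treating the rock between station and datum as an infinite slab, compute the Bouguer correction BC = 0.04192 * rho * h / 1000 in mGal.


BC = 0.04192 * rho * h / 1000
= 0.04192 * 2793 * 177 / 1000
= 20.7236 mGal

20.7236


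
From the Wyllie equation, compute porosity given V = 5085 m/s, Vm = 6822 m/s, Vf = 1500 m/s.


1/V - 1/Vm = 1/5085 - 1/6822 = 5.007e-05
1/Vf - 1/Vm = 1/1500 - 1/6822 = 0.00052008
phi = 5.007e-05 / 0.00052008 = 0.0963

0.0963


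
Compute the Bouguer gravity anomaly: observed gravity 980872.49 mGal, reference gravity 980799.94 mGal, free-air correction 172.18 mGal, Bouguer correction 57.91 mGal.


BA = g_obs - g_ref + FAC - BC
= 980872.49 - 980799.94 + 172.18 - 57.91
= 186.82 mGal

186.82


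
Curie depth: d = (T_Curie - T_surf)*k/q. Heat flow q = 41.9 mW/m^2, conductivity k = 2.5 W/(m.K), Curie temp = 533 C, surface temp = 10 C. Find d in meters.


T_Curie - T_surf = 533 - 10 = 523 C
Convert q to W/m^2: 41.9 mW/m^2 = 0.0419 W/m^2
d = 523 * 2.5 / 0.0419 = 31205.25 m

31205.25


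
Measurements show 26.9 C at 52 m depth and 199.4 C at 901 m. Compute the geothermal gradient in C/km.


dT = 199.4 - 26.9 = 172.5 C
dz = 901 - 52 = 849 m
gradient = dT/dz * 1000 = 172.5/849 * 1000 = 203.1802 C/km

203.1802


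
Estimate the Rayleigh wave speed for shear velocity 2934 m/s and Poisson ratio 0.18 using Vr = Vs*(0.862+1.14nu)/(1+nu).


Numerator factor = 0.862 + 1.14*0.18 = 1.0672
Denominator = 1 + 0.18 = 1.18
Vr = 2934 * 1.0672 / 1.18 = 2653.53 m/s

2653.53


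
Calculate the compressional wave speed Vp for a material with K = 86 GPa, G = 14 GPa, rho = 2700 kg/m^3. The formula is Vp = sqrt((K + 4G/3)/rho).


First compute the effective modulus:
K + 4G/3 = 86e9 + 4*14e9/3 = 104666666666.67 Pa
Then divide by density:
104666666666.67 / 2700 = 38765432.0988 Pa/(kg/m^3)
Take the square root:
Vp = sqrt(38765432.0988) = 6226.19 m/s

6226.19


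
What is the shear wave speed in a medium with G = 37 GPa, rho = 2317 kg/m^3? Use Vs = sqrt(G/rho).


Convert G to Pa: G = 37e9 Pa
Compute G/rho = 37e9 / 2317 = 15968925.3345
Vs = sqrt(15968925.3345) = 3996.11 m/s

3996.11


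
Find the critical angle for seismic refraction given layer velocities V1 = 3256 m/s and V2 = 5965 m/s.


V1/V2 = 3256/5965 = 0.545851
theta_c = arcsin(0.545851) = 33.0828 degrees

33.0828


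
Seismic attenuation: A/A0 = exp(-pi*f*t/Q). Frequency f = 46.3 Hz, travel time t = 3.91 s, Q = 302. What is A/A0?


pi*f*t/Q = pi*46.3*3.91/302 = 1.883218
A/A0 = exp(-1.883218) = 0.1521

0.1521


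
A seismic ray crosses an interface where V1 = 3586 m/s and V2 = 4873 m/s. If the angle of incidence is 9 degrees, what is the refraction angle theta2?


sin(theta1) = sin(9 deg) = 0.156434
sin(theta2) = V2/V1 * sin(theta1) = 4873/3586 * 0.156434 = 0.212578
theta2 = arcsin(0.212578) = 12.2735 degrees

12.2735


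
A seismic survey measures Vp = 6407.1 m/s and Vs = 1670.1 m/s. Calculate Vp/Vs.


Vp/Vs = 6407.1 / 1670.1
= 3.8364

3.8364


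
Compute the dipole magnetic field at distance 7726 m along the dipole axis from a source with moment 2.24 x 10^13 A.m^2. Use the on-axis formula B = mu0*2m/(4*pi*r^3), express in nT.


m = 2.24 x 10^13 = 22400000000000 A.m^2
2m = 44800000000000 A.m^2
r^3 = 7726^3 = 461173253176
B = (4pi*10^-7) * 44800000000000 / (4*pi * 461173253176) * 1e9
= 56297340.352329 / 5795274016839.31 * 1e9
= 9714.3535 nT

9714.3535


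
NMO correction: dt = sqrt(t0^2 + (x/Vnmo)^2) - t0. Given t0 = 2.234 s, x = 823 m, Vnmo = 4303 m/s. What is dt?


x/Vnmo = 823/4303 = 0.191262
(x/Vnmo)^2 = 0.036581
t0^2 = 4.990756
sqrt(4.990756 + 0.036581) = 2.242172
dt = 2.242172 - 2.234 = 0.008172

0.008172


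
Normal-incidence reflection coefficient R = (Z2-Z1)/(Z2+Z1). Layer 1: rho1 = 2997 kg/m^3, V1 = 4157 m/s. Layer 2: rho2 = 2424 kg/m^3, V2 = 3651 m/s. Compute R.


Z1 = 2997 * 4157 = 12458529
Z2 = 2424 * 3651 = 8850024
R = (8850024 - 12458529) / (8850024 + 12458529) = -3608505 / 21308553 = -0.1693

-0.1693


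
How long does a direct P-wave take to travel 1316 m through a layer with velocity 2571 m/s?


t = x / V
= 1316 / 2571
= 0.5119 s

0.5119


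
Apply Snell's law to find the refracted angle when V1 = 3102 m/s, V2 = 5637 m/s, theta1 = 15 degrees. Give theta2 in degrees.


sin(theta1) = sin(15 deg) = 0.258819
sin(theta2) = V2/V1 * sin(theta1) = 5637/3102 * 0.258819 = 0.47033
theta2 = arcsin(0.47033) = 28.0557 degrees

28.0557


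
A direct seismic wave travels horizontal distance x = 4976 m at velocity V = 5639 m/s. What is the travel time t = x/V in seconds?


t = x / V
= 4976 / 5639
= 0.8824 s

0.8824


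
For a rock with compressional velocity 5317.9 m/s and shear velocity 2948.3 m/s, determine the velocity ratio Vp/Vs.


Vp/Vs = 5317.9 / 2948.3
= 1.8037

1.8037


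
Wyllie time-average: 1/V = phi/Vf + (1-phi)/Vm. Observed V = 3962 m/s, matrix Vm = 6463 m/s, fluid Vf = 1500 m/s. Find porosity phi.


1/V - 1/Vm = 1/3962 - 1/6463 = 9.767e-05
1/Vf - 1/Vm = 1/1500 - 1/6463 = 0.00051194
phi = 9.767e-05 / 0.00051194 = 0.1908

0.1908


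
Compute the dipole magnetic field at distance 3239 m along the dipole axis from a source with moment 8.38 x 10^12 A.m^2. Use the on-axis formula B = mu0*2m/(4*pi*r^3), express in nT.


m = 8.38 x 10^12 = 8380000000000 A.m^2
2m = 16760000000000 A.m^2
r^3 = 3239^3 = 33980740919
B = (4pi*10^-7) * 16760000000000 / (4*pi * 33980740919) * 1e9
= 21061237.149666 / 427014584138.67 * 1e9
= 49322.0558 nT

49322.0558


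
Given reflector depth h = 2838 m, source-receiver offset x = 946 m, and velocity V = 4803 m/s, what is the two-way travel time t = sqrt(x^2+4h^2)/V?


x^2 + 4h^2 = 946^2 + 4*2838^2 = 894916 + 32216976 = 33111892
sqrt(33111892) = 5754.2934
t = 5754.2934 / 4803 = 1.1981 s

1.1981


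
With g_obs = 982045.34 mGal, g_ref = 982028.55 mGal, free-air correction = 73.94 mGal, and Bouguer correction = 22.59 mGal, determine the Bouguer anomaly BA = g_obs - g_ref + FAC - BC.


BA = g_obs - g_ref + FAC - BC
= 982045.34 - 982028.55 + 73.94 - 22.59
= 68.14 mGal

68.14


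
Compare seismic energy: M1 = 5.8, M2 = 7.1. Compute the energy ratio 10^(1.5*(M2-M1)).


M2 - M1 = 7.1 - 5.8 = 1.3
1.5 * 1.3 = 1.95
ratio = 10^1.95 = 89.13

89.13


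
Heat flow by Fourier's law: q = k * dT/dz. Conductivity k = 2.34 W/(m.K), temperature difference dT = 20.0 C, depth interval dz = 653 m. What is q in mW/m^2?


q = k * dT / dz * 1000
= 2.34 * 20.0 / 653 * 1000
= 0.071669 * 1000
= 71.6692 mW/m^2

71.6692


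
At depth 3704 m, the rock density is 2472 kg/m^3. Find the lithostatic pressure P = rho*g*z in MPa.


P = rho * g * z / 1e6
= 2472 * 9.81 * 3704 / 1e6
= 89823185.28 / 1e6
= 89.8232 MPa

89.8232


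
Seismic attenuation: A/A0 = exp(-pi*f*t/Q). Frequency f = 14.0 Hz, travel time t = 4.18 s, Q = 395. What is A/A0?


pi*f*t/Q = pi*14.0*4.18/395 = 0.465433
A/A0 = exp(-0.465433) = 0.627863

0.627863


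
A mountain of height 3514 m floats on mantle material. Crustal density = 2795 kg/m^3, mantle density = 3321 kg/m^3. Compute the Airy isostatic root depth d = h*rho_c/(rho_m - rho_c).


rho_m - rho_c = 3321 - 2795 = 526
d = 3514 * 2795 / 526
= 9821630 / 526
= 18672.3 m

18672.3


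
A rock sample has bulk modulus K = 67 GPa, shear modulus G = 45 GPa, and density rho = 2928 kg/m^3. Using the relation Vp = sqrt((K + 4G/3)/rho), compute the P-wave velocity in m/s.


First compute the effective modulus:
K + 4G/3 = 67e9 + 4*45e9/3 = 127000000000.0 Pa
Then divide by density:
127000000000.0 / 2928 = 43374316.9399 Pa/(kg/m^3)
Take the square root:
Vp = sqrt(43374316.9399) = 6585.92 m/s

6585.92


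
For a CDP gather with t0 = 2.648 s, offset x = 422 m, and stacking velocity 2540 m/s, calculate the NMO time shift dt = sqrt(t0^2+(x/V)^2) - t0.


x/Vnmo = 422/2540 = 0.166142
(x/Vnmo)^2 = 0.027603
t0^2 = 7.011904
sqrt(7.011904 + 0.027603) = 2.653207
dt = 2.653207 - 2.648 = 0.005207

0.005207


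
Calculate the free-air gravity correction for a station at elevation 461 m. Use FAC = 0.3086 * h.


FAC = 0.3086 * h
= 0.3086 * 461
= 142.2646 mGal

142.2646


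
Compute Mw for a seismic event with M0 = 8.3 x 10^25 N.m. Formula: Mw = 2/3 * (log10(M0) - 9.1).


log10(M0) = log10(8.3 x 10^25) = 25.9191
Mw = 2/3 * (25.9191 - 9.1)
= 2/3 * 16.8191
= 11.21

11.21


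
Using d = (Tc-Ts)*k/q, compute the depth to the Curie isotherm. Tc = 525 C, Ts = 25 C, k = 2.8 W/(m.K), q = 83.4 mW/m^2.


T_Curie - T_surf = 525 - 25 = 500 C
Convert q to W/m^2: 83.4 mW/m^2 = 0.0834 W/m^2
d = 500 * 2.8 / 0.0834 = 16786.57 m

16786.57


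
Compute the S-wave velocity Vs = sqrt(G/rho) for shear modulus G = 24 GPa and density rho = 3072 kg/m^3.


Convert G to Pa: G = 24e9 Pa
Compute G/rho = 24e9 / 3072 = 7812500.0
Vs = sqrt(7812500.0) = 2795.08 m/s

2795.08


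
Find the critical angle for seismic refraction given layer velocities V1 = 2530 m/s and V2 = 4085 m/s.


V1/V2 = 2530/4085 = 0.619339
theta_c = arcsin(0.619339) = 38.2679 degrees

38.2679


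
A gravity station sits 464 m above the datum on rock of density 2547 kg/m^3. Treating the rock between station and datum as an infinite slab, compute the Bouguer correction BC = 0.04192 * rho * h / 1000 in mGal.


BC = 0.04192 * rho * h / 1000
= 0.04192 * 2547 * 464 / 1000
= 49.5414 mGal

49.5414


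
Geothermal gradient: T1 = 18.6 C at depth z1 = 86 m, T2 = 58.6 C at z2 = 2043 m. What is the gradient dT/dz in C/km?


dT = 58.6 - 18.6 = 40.0 C
dz = 2043 - 86 = 1957 m
gradient = dT/dz * 1000 = 40.0/1957 * 1000 = 20.4394 C/km

20.4394


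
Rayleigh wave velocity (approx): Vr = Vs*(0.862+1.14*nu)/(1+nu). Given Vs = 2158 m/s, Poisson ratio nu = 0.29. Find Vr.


Numerator factor = 0.862 + 1.14*0.29 = 1.1926
Denominator = 1 + 0.29 = 1.29
Vr = 2158 * 1.1926 / 1.29 = 1995.06 m/s

1995.06


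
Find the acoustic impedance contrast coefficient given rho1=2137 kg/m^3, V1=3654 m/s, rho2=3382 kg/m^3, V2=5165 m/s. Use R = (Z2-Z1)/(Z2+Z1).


Z1 = 2137 * 3654 = 7808598
Z2 = 3382 * 5165 = 17468030
R = (17468030 - 7808598) / (17468030 + 7808598) = 9659432 / 25276628 = 0.3821

0.3821


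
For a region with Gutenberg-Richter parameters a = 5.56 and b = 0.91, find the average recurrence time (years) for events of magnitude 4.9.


log10(N) = 5.56 - 0.91*4.9 = 1.101
N = 10^1.101 = 12.618275
T = 1/N = 1/12.618275 = 0.0793 years

0.0793


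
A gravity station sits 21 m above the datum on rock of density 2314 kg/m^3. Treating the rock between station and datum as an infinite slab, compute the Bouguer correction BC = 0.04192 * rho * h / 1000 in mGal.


BC = 0.04192 * rho * h / 1000
= 0.04192 * 2314 * 21 / 1000
= 2.0371 mGal

2.0371


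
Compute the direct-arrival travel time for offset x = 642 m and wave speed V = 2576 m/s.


t = x / V
= 642 / 2576
= 0.2492 s

0.2492


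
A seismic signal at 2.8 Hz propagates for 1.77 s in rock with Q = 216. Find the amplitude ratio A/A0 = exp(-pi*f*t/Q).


pi*f*t/Q = pi*2.8*1.77/216 = 0.072082
A/A0 = exp(-0.072082) = 0.930455

0.930455


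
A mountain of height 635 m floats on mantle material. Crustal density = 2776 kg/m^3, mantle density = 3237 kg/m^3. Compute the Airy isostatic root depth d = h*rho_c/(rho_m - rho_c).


rho_m - rho_c = 3237 - 2776 = 461
d = 635 * 2776 / 461
= 1762760 / 461
= 3823.77 m

3823.77


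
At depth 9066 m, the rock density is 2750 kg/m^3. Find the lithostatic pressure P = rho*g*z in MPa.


P = rho * g * z / 1e6
= 2750 * 9.81 * 9066 / 1e6
= 244578015.0 / 1e6
= 244.578 MPa

244.578


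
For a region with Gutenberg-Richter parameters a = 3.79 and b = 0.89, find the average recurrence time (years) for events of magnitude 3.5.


log10(N) = 3.79 - 0.89*3.5 = 0.675
N = 10^0.675 = 4.731513
T = 1/N = 1/4.731513 = 0.2113 years

0.2113


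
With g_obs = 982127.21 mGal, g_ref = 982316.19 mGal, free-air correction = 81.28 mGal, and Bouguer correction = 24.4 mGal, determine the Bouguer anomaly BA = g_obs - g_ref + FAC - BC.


BA = g_obs - g_ref + FAC - BC
= 982127.21 - 982316.19 + 81.28 - 24.4
= -132.1 mGal

-132.1


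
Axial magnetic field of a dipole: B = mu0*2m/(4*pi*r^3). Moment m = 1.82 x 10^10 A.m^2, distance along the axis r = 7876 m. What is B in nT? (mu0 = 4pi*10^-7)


m = 1.82 x 10^10 = 18200000000 A.m^2
2m = 36400000000 A.m^2
r^3 = 7876^3 = 488559117376
B = (4pi*10^-7) * 36400000000 / (4*pi * 488559117376) * 1e9
= 45741.589036 / 6139414935971.02 * 1e9
= 7.4505 nT

7.4505


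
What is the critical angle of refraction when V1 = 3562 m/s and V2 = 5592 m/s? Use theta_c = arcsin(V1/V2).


V1/V2 = 3562/5592 = 0.636981
theta_c = arcsin(0.636981) = 39.5671 degrees

39.5671


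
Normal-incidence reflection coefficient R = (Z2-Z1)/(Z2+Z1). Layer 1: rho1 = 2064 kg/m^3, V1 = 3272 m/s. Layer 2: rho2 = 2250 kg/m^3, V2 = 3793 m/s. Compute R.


Z1 = 2064 * 3272 = 6753408
Z2 = 2250 * 3793 = 8534250
R = (8534250 - 6753408) / (8534250 + 6753408) = 1780842 / 15287658 = 0.1165

0.1165


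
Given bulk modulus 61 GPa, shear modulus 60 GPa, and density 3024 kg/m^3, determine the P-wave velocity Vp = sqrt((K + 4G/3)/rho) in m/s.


First compute the effective modulus:
K + 4G/3 = 61e9 + 4*60e9/3 = 141000000000.0 Pa
Then divide by density:
141000000000.0 / 3024 = 46626984.127 Pa/(kg/m^3)
Take the square root:
Vp = sqrt(46626984.127) = 6828.4 m/s

6828.4


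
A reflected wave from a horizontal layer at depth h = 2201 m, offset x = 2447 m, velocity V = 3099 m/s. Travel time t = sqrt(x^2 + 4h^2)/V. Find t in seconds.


x^2 + 4h^2 = 2447^2 + 4*2201^2 = 5987809 + 19377604 = 25365413
sqrt(25365413) = 5036.4087
t = 5036.4087 / 3099 = 1.6252 s

1.6252


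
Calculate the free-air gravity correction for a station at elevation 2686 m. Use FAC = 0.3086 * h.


FAC = 0.3086 * h
= 0.3086 * 2686
= 828.8996 mGal

828.8996


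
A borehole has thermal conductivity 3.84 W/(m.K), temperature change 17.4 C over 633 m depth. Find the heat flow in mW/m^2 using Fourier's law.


q = k * dT / dz * 1000
= 3.84 * 17.4 / 633 * 1000
= 0.105555 * 1000
= 105.5545 mW/m^2

105.5545


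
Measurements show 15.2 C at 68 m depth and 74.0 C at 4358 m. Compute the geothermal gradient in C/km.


dT = 74.0 - 15.2 = 58.8 C
dz = 4358 - 68 = 4290 m
gradient = dT/dz * 1000 = 58.8/4290 * 1000 = 13.7063 C/km

13.7063


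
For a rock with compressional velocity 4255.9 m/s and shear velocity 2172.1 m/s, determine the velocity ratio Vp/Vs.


Vp/Vs = 4255.9 / 2172.1
= 1.9593

1.9593


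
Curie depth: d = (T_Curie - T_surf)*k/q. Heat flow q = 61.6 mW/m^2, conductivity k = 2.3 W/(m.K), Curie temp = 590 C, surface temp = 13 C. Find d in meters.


T_Curie - T_surf = 590 - 13 = 577 C
Convert q to W/m^2: 61.6 mW/m^2 = 0.0616 W/m^2
d = 577 * 2.3 / 0.0616 = 21543.83 m

21543.83


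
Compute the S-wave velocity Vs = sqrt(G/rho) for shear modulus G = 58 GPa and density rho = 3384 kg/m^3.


Convert G to Pa: G = 58e9 Pa
Compute G/rho = 58e9 / 3384 = 17139479.9054
Vs = sqrt(17139479.9054) = 4139.99 m/s

4139.99


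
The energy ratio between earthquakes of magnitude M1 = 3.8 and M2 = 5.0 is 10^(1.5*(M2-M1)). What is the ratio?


M2 - M1 = 5.0 - 3.8 = 1.2
1.5 * 1.2 = 1.8
ratio = 10^1.8 = 63.1

63.1


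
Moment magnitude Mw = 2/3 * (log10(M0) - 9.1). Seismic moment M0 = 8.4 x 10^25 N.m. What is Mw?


log10(M0) = log10(8.4 x 10^25) = 25.9243
Mw = 2/3 * (25.9243 - 9.1)
= 2/3 * 16.8243
= 11.22

11.22


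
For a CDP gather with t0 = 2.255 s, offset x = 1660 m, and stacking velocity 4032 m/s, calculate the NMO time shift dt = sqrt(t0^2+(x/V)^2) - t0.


x/Vnmo = 1660/4032 = 0.411706
(x/Vnmo)^2 = 0.169502
t0^2 = 5.085025
sqrt(5.085025 + 0.169502) = 2.292276
dt = 2.292276 - 2.255 = 0.037276

0.037276


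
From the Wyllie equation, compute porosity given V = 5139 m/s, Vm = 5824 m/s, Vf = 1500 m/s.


1/V - 1/Vm = 1/5139 - 1/5824 = 2.289e-05
1/Vf - 1/Vm = 1/1500 - 1/5824 = 0.00049496
phi = 2.289e-05 / 0.00049496 = 0.0462

0.0462


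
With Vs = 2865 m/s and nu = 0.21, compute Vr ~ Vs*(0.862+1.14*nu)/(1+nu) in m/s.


Numerator factor = 0.862 + 1.14*0.21 = 1.1014
Denominator = 1 + 0.21 = 1.21
Vr = 2865 * 1.1014 / 1.21 = 2607.86 m/s

2607.86


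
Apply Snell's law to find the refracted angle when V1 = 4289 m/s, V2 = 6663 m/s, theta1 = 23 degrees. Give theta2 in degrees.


sin(theta1) = sin(23 deg) = 0.390731
sin(theta2) = V2/V1 * sin(theta1) = 6663/4289 * 0.390731 = 0.607004
theta2 = arcsin(0.607004) = 37.3732 degrees

37.3732


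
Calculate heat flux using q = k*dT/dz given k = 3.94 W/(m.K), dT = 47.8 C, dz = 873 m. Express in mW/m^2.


q = k * dT / dz * 1000
= 3.94 * 47.8 / 873 * 1000
= 0.21573 * 1000
= 215.7297 mW/m^2

215.7297


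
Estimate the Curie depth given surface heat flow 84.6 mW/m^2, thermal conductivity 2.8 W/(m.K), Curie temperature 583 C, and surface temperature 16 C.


T_Curie - T_surf = 583 - 16 = 567 C
Convert q to W/m^2: 84.6 mW/m^2 = 0.0846 W/m^2
d = 567 * 2.8 / 0.0846 = 18765.96 m

18765.96


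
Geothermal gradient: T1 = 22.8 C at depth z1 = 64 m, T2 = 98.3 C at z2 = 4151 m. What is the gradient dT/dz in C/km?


dT = 98.3 - 22.8 = 75.5 C
dz = 4151 - 64 = 4087 m
gradient = dT/dz * 1000 = 75.5/4087 * 1000 = 18.4732 C/km

18.4732


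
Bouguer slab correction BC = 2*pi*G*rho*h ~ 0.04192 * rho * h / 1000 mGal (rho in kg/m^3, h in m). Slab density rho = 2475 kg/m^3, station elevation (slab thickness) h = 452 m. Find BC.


BC = 0.04192 * rho * h / 1000
= 0.04192 * 2475 * 452 / 1000
= 46.8959 mGal

46.8959


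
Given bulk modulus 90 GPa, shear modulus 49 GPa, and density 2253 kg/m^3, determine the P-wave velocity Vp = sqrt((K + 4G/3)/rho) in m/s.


First compute the effective modulus:
K + 4G/3 = 90e9 + 4*49e9/3 = 155333333333.33 Pa
Then divide by density:
155333333333.33 / 2253 = 68945110.2234 Pa/(kg/m^3)
Take the square root:
Vp = sqrt(68945110.2234) = 8303.32 m/s

8303.32


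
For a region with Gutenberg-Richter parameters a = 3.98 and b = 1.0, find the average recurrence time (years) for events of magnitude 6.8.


log10(N) = 3.98 - 1.0*6.8 = -2.82
N = 10^-2.82 = 0.001514
T = 1/N = 1/0.001514 = 660.6934 years

660.6934


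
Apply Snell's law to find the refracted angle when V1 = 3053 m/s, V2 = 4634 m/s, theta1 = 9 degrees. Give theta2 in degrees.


sin(theta1) = sin(9 deg) = 0.156434
sin(theta2) = V2/V1 * sin(theta1) = 4634/3053 * 0.156434 = 0.237444
theta2 = arcsin(0.237444) = 13.7357 degrees

13.7357


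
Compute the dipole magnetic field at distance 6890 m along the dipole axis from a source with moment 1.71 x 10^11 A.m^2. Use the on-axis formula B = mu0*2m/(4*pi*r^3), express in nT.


m = 1.71 x 10^11 = 171000000000 A.m^2
2m = 342000000000 A.m^2
r^3 = 6890^3 = 327082769000
B = (4pi*10^-7) * 342000000000 / (4*pi * 327082769000) * 1e9
= 429769.875011 / 4110243296824.83 * 1e9
= 104.5607 nT

104.5607


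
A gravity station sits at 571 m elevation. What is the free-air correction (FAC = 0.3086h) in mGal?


FAC = 0.3086 * h
= 0.3086 * 571
= 176.2106 mGal

176.2106


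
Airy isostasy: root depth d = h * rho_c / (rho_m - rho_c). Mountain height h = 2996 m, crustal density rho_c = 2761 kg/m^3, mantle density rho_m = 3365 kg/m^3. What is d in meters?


rho_m - rho_c = 3365 - 2761 = 604
d = 2996 * 2761 / 604
= 8271956 / 604
= 13695.29 m

13695.29


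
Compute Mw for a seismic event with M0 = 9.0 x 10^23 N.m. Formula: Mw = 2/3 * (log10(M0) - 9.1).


log10(M0) = log10(9.0 x 10^23) = 23.9542
Mw = 2/3 * (23.9542 - 9.1)
= 2/3 * 14.8542
= 9.9

9.9
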